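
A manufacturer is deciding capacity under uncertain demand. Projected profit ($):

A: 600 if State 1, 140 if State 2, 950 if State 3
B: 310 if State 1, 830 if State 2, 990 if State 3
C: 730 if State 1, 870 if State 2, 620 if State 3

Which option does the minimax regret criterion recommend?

C

Column bests: State 1=730, State 2=870, State 3=990.
A regrets: 130, 730, 40 → max 730
B regrets: 420, 40, 0 → max 420
C regrets: 0, 0, 370 → max 370
Smallest max regret = 370 → C.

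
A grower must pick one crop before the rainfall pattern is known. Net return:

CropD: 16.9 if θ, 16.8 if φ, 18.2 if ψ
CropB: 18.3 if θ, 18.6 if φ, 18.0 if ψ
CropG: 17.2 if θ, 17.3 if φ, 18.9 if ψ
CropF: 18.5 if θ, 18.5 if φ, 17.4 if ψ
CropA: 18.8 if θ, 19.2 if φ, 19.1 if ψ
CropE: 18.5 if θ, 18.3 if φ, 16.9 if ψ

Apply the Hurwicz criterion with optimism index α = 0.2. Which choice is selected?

CropD: 0.2·18.2 + 0.8·16.8 = 17.08
CropB: 0.2·18.6 + 0.8·18.0 = 18.12
CropG: 0.2·18.9 + 0.8·17.2 = 17.54
CropF: 0.2·18.5 + 0.8·17.4 = 17.62
CropA: 0.2·19.2 + 0.8·18.8 = 18.88
CropE: 0.2·18.5 + 0.8·16.9 = 17.22
Highest Hurwicz score = 18.88 → CropA.

CropA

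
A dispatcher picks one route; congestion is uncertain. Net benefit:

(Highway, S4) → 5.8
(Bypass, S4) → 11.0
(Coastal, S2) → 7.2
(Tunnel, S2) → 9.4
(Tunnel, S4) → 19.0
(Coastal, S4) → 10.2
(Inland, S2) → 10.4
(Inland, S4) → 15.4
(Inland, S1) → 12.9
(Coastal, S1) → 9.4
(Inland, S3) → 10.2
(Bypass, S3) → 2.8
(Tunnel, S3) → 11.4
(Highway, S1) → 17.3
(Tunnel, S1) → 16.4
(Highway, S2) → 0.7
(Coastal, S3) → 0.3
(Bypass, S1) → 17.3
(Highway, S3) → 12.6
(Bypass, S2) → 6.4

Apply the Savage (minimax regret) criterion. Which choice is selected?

Tunnel

Column bests: S1=17.3, S2=10.4, S3=12.6, S4=19.0.
Highway regrets: 0.0, 9.7, 0.0, 13.2 → max 13.2
Bypass regrets: 0.0, 4.0, 9.8, 8.0 → max 9.8
Inland regrets: 4.4, 0.0, 2.4, 3.6 → max 4.4
Tunnel regrets: 0.9, 1.0, 1.2, 0.0 → max 1.2
Coastal regrets: 7.9, 3.2, 12.3, 8.8 → max 12.3
Smallest max regret = 1.2 → Tunnel.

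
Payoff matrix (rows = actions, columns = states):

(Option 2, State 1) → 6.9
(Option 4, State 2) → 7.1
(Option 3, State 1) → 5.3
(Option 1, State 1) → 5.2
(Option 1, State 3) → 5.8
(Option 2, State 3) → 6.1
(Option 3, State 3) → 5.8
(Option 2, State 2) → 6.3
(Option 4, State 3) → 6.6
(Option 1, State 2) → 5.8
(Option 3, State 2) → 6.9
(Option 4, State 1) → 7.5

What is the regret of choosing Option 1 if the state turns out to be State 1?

Best payoff under State 1 is 7.5.
Regret = 7.5 − 5.2 = 2.3.

2.3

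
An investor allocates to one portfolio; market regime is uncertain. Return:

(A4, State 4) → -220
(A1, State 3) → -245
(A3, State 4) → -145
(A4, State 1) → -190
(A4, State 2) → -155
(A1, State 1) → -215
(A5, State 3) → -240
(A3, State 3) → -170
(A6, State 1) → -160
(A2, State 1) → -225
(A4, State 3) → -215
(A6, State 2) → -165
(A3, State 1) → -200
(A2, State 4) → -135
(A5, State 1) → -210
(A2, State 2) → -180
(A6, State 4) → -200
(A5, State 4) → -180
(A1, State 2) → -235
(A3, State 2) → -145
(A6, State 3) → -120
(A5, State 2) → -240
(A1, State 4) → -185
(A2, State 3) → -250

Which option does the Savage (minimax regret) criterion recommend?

Column bests: State 1=-160, State 2=-145, State 3=-120, State 4=-135.
A1 regrets: 55, 90, 125, 50 → max 125
A2 regrets: 65, 35, 130, 0 → max 130
A3 regrets: 40, 0, 50, 10 → max 50
A4 regrets: 30, 10, 95, 85 → max 95
A5 regrets: 50, 95, 120, 45 → max 120
A6 regrets: 0, 20, 0, 65 → max 65
Smallest max regret = 50 → A3.

A3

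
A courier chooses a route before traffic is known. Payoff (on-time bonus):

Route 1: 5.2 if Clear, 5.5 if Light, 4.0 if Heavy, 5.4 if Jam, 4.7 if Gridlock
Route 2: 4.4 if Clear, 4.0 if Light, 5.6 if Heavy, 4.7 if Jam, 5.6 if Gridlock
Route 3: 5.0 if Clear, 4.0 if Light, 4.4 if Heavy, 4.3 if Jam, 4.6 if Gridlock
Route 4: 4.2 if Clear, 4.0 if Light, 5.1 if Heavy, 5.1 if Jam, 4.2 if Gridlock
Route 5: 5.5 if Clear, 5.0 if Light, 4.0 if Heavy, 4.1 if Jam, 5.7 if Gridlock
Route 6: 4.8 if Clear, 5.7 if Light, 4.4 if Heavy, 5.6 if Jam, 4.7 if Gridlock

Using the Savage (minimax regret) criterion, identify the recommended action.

Route 6

Column bests: Clear=5.5, Light=5.7, Heavy=5.6, Jam=5.6, Gridlock=5.7.
Route 1 regrets: 0.3, 0.2, 1.6, 0.2, 1.0 → max 1.6
Route 2 regrets: 1.1, 1.7, 0.0, 0.9, 0.1 → max 1.7
Route 3 regrets: 0.5, 1.7, 1.2, 1.3, 1.1 → max 1.7
Route 4 regrets: 1.3, 1.7, 0.5, 0.5, 1.5 → max 1.7
Route 5 regrets: 0.0, 0.7, 1.6, 1.5, 0.0 → max 1.6
Route 6 regrets: 0.7, 0.0, 1.2, 0.0, 1.0 → max 1.2
Smallest max regret = 1.2 → Route 6.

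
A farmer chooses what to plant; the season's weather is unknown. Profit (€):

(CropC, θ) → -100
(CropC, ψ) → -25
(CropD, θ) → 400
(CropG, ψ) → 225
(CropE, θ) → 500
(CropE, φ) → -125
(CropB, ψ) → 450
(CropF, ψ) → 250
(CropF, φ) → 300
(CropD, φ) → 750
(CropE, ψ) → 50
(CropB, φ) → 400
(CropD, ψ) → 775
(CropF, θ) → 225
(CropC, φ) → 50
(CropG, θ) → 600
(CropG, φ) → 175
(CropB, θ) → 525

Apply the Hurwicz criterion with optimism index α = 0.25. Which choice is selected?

CropD: 0.25·775 + 0.75·400 = 493.75
CropB: 0.25·525 + 0.75·400 = 431.25
CropE: 0.25·500 + 0.75·(-125) = 31.25
CropG: 0.25·600 + 0.75·175 = 281.25
CropC: 0.25·50 + 0.75·(-100) = -62.5
CropF: 0.25·300 + 0.75·225 = 243.75
Highest Hurwicz score = 493.75 → CropD.

CropD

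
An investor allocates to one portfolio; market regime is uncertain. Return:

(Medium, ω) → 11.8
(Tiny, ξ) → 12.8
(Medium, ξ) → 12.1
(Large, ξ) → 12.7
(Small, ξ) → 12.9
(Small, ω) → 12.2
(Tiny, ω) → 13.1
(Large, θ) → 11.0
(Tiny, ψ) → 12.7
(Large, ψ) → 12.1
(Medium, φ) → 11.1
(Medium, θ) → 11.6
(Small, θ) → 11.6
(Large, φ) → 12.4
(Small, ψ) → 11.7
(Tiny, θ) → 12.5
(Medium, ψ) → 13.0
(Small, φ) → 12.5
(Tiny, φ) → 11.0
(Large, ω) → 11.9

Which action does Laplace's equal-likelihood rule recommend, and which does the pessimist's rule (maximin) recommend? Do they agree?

Row averages: Tiny=12.42, Small=12.18, Medium=11.92, Large=12.02
Highest average = 12.42 → Tiny.
Row minima: Tiny=11.0, Small=11.6, Medium=11.1, Large=11.0
Best worst-case = 11.6 → Small.

laplace → Tiny; maximin → Small (disagree)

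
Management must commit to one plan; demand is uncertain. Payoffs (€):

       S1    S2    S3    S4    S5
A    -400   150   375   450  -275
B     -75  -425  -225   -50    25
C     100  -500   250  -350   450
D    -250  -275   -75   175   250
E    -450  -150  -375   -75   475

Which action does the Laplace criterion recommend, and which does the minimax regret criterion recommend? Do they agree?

Row averages: A=60, B=-150, C=-10, D=-35, E=-115
Highest average = 60 → A.
Column bests: S1=100, S2=150, S3=375, S4=450, S5=475.
A regrets: 500, 0, 0, 0, 750 → max 750
B regrets: 175, 575, 600, 500, 450 → max 600
C regrets: 0, 650, 125, 800, 25 → max 800
D regrets: 350, 425, 450, 275, 225 → max 450
E regrets: 550, 300, 750, 525, 0 → max 750
Smallest max regret = 450 → D.

laplace → A; minimax regret → D (disagree)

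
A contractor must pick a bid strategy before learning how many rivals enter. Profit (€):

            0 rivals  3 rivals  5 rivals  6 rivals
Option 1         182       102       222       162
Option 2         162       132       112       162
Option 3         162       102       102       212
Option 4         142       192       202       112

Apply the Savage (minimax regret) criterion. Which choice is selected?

Column bests: 0 rivals=182, 3 rivals=192, 5 rivals=222, 6 rivals=212.
Option 1 regrets: 0, 90, 0, 50 → max 90
Option 2 regrets: 20, 60, 110, 50 → max 110
Option 3 regrets: 20, 90, 120, 0 → max 120
Option 4 regrets: 40, 0, 20, 100 → max 100
Smallest max regret = 90 → Option 1.

Option 1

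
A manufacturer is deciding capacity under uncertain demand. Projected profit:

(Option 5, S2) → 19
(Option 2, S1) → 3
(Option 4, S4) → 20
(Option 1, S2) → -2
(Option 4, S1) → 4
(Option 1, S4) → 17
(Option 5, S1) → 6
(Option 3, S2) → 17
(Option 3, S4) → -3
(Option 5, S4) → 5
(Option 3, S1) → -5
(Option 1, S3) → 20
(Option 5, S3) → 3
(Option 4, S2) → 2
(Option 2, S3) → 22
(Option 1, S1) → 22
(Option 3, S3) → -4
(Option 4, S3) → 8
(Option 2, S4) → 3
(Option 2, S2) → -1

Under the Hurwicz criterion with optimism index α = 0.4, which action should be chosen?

Option 5

Option 1: 0.4·22 + 0.6·(-2) = 7.6
Option 2: 0.4·22 + 0.6·(-1) = 8.2
Option 3: 0.4·17 + 0.6·(-5) = 3.8
Option 4: 0.4·20 + 0.6·2 = 9.2
Option 5: 0.4·19 + 0.6·3 = 9.4
Highest Hurwicz score = 9.4 → Option 5.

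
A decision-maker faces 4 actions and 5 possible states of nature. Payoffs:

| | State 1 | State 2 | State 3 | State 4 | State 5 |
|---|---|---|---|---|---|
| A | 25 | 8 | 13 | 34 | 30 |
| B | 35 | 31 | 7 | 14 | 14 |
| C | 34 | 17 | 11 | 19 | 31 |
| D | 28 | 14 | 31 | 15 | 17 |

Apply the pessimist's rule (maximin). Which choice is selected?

Row minima: A=8, B=7, C=11, D=14
Best worst-case = 14 → D.

D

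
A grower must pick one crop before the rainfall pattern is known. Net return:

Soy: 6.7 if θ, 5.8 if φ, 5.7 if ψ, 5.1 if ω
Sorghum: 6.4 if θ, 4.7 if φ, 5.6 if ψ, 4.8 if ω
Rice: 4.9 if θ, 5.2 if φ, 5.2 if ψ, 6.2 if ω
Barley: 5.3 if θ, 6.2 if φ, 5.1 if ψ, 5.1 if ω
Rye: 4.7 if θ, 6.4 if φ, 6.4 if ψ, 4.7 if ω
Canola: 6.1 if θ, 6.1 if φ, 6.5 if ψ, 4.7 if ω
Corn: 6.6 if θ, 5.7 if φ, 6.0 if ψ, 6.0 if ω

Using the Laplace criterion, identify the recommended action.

Corn

Row averages: Soy=5.825, Sorghum=5.375, Rice=5.375, Barley=5.425, Rye=5.55, Canola=5.85, Corn=6.075
Highest average = 6.075 → Corn.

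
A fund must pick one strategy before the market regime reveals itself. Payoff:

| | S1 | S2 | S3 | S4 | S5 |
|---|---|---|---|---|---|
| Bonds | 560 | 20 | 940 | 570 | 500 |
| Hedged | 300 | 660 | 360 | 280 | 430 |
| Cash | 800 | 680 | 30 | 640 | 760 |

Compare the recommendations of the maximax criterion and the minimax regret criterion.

Row maxima: Bonds=940, Hedged=660, Cash=800
Best best-case = 940 → Bonds.
Column bests: S1=800, S2=680, S3=940, S4=640, S5=760.
Bonds regrets: 240, 660, 0, 70, 260 → max 660
Hedged regrets: 500, 20, 580, 360, 330 → max 580
Cash regrets: 0, 0, 910, 0, 0 → max 910
Smallest max regret = 580 → Hedged.

maximax → Bonds; minimax regret → Hedged (disagree)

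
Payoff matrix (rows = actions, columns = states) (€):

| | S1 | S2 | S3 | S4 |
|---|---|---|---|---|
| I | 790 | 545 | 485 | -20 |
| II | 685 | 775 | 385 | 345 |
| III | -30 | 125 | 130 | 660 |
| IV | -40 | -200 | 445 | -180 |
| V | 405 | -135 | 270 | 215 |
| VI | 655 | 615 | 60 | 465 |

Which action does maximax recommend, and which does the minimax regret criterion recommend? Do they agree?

Row maxima: I=790, II=775, III=660, IV=445, V=405, VI=655
Best best-case = 790 → I.
Column bests: S1=790, S2=775, S3=485, S4=660.
I regrets: 0, 230, 0, 680 → max 680
II regrets: 105, 0, 100, 315 → max 315
III regrets: 820, 650, 355, 0 → max 820
IV regrets: 830, 975, 40, 840 → max 975
V regrets: 385, 910, 215, 445 → max 910
VI regrets: 135, 160, 425, 195 → max 425
Smallest max regret = 315 → II.

maximax → I; minimax regret → II (disagree)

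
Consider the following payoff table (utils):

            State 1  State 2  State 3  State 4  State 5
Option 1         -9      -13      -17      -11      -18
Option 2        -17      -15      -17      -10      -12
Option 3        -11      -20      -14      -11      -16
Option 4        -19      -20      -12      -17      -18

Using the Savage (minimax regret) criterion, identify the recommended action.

Column bests: State 1=-9, State 2=-13, State 3=-12, State 4=-10, State 5=-12.
Option 1 regrets: 0, 0, 5, 1, 6 → max 6
Option 2 regrets: 8, 2, 5, 0, 0 → max 8
Option 3 regrets: 2, 7, 2, 1, 4 → max 7
Option 4 regrets: 10, 7, 0, 7, 6 → max 10
Smallest max regret = 6 → Option 1.

Option 1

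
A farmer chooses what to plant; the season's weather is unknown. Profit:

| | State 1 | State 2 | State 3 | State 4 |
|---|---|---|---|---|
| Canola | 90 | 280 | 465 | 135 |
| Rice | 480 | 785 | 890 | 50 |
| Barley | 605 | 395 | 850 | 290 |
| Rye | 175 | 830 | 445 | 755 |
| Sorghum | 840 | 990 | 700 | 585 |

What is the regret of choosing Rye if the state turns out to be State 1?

Best payoff under State 1 is 840.
Regret = 840 − 175 = 665.

665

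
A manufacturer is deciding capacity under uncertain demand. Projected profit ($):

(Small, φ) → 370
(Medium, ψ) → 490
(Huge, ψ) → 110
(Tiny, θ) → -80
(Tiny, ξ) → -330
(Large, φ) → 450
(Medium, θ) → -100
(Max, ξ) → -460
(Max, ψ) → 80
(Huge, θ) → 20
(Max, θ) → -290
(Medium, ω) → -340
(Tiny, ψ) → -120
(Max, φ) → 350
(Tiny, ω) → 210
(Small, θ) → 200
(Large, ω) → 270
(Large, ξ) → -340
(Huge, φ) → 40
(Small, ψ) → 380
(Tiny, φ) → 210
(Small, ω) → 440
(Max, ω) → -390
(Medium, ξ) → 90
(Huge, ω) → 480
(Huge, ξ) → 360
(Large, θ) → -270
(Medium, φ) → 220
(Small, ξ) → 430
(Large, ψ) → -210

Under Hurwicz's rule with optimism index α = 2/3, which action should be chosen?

Small

Tiny: 2/3·210 + 1/3·(-330) = 30
Small: 2/3·440 + 1/3·200 = 360
Medium: 2/3·490 + 1/3·(-340) = 640/3
Large: 2/3·450 + 1/3·(-340) = 560/3
Huge: 2/3·480 + 1/3·20 = 980/3
Max: 2/3·350 + 1/3·(-460) = 80
Highest Hurwicz score = 360 → Small.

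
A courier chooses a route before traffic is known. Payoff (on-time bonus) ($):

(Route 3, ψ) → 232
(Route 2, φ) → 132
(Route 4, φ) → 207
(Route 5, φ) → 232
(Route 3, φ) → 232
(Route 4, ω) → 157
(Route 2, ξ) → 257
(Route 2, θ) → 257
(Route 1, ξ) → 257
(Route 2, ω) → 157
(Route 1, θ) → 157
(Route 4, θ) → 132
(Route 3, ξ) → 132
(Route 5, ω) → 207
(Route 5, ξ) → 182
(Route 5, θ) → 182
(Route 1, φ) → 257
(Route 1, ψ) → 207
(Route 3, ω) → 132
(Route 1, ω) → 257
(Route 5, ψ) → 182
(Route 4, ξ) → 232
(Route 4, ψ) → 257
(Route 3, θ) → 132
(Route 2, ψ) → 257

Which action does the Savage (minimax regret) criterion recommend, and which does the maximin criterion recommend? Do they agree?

minimax regret → Route 5; maximin → Route 5 (agree)

Column bests: θ=257, φ=257, ψ=257, ω=257, ξ=257.
Route 1 regrets: 100, 0, 50, 0, 0 → max 100
Route 2 regrets: 0, 125, 0, 100, 0 → max 125
Route 3 regrets: 125, 25, 25, 125, 125 → max 125
Route 4 regrets: 125, 50, 0, 100, 25 → max 125
Route 5 regrets: 75, 25, 75, 50, 75 → max 75
Smallest max regret = 75 → Route 5.
Row minima: Route 1=157, Route 2=132, Route 3=132, Route 4=132, Route 5=182
Best worst-case = 182 → Route 5.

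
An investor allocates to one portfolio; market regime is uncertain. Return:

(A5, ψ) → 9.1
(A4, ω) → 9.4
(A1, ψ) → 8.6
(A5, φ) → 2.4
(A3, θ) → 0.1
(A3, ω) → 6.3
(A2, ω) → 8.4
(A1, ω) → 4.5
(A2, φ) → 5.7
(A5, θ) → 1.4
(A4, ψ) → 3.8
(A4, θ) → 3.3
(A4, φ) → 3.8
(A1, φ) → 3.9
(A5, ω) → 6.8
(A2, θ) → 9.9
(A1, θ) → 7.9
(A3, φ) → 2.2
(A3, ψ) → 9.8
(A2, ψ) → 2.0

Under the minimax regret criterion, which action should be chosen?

Column bests: θ=9.9, φ=5.7, ψ=9.8, ω=9.4.
A1 regrets: 2.0, 1.8, 1.2, 4.9 → max 4.9
A2 regrets: 0.0, 0.0, 7.8, 1.0 → max 7.8
A3 regrets: 9.8, 3.5, 0.0, 3.1 → max 9.8
A4 regrets: 6.6, 1.9, 6.0, 0.0 → max 6.6
A5 regrets: 8.5, 3.3, 0.7, 2.6 → max 8.5
Smallest max regret = 4.9 → A1.

A1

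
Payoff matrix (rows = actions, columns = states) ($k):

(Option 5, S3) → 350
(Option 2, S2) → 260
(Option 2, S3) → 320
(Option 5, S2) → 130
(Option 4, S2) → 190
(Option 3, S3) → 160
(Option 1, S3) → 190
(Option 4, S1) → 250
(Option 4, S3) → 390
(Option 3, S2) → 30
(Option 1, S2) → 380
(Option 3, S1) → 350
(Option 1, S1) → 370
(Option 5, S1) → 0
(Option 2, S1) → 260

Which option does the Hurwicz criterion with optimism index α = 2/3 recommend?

Option 4

Option 1: 2/3·380 + 1/3·190 = 950/3
Option 2: 2/3·320 + 1/3·260 = 300
Option 3: 2/3·350 + 1/3·30 = 730/3
Option 4: 2/3·390 + 1/3·190 = 970/3
Option 5: 2/3·350 + 1/3·0 = 700/3
Highest Hurwicz score = 970/3 → Option 4.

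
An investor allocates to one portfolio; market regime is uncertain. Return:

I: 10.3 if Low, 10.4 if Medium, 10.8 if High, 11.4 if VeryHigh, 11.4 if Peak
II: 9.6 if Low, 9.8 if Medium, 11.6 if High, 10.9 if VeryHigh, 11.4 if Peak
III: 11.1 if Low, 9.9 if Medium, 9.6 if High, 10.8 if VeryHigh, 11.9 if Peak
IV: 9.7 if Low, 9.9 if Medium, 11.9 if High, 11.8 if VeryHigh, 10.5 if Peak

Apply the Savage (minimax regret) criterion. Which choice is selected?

I

Column bests: Low=11.1, Medium=10.4, High=11.9, VeryHigh=11.8, Peak=11.9.
I regrets: 0.8, 0.0, 1.1, 0.4, 0.5 → max 1.1
II regrets: 1.5, 0.6, 0.3, 0.9, 0.5 → max 1.5
III regrets: 0.0, 0.5, 2.3, 1.0, 0.0 → max 2.3
IV regrets: 1.4, 0.5, 0.0, 0.0, 1.4 → max 1.4
Smallest max regret = 1.1 → I.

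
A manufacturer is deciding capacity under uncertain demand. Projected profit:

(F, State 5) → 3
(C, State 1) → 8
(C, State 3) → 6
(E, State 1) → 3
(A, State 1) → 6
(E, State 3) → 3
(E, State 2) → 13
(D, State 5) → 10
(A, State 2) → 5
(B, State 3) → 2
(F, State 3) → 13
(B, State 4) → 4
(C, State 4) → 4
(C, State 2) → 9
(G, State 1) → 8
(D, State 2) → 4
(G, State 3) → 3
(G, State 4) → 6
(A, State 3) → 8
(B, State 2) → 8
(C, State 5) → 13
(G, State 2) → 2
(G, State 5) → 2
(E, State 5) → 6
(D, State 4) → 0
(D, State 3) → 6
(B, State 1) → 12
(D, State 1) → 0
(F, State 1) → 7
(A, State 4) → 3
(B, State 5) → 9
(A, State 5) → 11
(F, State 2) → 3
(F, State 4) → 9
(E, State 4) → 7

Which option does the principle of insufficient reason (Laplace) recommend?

Row averages: A=6.6, B=7, C=8, D=4, E=6.4, F=7, G=4.2
Highest average = 8 → C.

C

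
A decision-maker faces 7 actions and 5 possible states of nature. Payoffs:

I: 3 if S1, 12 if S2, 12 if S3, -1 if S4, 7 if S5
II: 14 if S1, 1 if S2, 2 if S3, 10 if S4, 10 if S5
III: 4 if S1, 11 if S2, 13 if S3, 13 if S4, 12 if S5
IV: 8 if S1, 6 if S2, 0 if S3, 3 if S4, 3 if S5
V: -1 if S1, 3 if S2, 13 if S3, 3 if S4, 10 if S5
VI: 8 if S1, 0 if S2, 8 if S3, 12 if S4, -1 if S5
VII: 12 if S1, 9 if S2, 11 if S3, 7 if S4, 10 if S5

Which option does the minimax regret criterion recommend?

VII

Column bests: S1=14, S2=12, S3=13, S4=13, S5=12.
I regrets: 11, 0, 1, 14, 5 → max 14
II regrets: 0, 11, 11, 3, 2 → max 11
III regrets: 10, 1, 0, 0, 0 → max 10
IV regrets: 6, 6, 13, 10, 9 → max 13
V regrets: 15, 9, 0, 10, 2 → max 15
VI regrets: 6, 12, 5, 1, 13 → max 13
VII regrets: 2, 3, 2, 6, 2 → max 6
Smallest max regret = 6 → VII.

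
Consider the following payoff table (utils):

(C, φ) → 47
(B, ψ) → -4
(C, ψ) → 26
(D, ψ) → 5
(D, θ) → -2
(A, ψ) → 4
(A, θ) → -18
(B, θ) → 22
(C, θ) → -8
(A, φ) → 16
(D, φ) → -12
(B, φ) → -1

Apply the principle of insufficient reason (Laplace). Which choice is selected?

C

Row averages: A=2/3, B=17/3, C=65/3, D=-3
Highest average = 65/3 → C.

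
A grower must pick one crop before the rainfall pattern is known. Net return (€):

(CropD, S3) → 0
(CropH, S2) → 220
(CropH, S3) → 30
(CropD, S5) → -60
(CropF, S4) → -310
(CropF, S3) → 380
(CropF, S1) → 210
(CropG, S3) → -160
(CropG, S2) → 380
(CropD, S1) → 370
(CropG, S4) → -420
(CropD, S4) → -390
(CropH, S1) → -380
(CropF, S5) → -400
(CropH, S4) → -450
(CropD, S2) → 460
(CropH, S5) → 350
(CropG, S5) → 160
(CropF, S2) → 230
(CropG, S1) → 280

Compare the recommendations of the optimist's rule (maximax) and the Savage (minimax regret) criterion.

Row maxima: CropG=380, CropF=380, CropD=460, CropH=350
Best best-case = 460 → CropD.
Column bests: S1=370, S2=460, S3=380, S4=-310, S5=350.
CropG regrets: 90, 80, 540, 110, 190 → max 540
CropF regrets: 160, 230, 0, 0, 750 → max 750
CropD regrets: 0, 0, 380, 80, 410 → max 410
CropH regrets: 750, 240, 350, 140, 0 → max 750
Smallest max regret = 410 → CropD.

maximax → CropD; minimax regret → CropD (agree)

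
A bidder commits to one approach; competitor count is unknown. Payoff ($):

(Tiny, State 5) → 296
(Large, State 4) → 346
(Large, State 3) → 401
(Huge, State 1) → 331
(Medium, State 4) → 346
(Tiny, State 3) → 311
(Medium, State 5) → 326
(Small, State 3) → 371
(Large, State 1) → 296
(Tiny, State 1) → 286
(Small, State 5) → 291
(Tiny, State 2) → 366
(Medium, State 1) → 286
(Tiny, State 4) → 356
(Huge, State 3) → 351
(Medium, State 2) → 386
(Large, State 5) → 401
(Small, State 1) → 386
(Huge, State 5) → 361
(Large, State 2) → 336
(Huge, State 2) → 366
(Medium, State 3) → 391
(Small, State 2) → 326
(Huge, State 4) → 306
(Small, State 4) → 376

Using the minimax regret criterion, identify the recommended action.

Huge

Column bests: State 1=386, State 2=386, State 3=401, State 4=376, State 5=401.
Tiny regrets: 100, 20, 90, 20, 105 → max 105
Small regrets: 0, 60, 30, 0, 110 → max 110
Medium regrets: 100, 0, 10, 30, 75 → max 100
Large regrets: 90, 50, 0, 30, 0 → max 90
Huge regrets: 55, 20, 50, 70, 40 → max 70
Smallest max regret = 70 → Huge.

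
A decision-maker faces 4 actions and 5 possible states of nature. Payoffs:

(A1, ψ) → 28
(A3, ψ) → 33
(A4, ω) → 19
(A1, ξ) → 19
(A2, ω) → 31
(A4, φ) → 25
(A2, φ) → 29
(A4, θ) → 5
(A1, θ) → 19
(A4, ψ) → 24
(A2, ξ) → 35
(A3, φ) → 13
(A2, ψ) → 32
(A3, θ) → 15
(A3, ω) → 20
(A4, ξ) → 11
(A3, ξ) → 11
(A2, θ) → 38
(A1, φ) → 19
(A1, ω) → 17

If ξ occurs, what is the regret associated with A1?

Best payoff under ξ is 35.
Regret = 35 − 19 = 16.

16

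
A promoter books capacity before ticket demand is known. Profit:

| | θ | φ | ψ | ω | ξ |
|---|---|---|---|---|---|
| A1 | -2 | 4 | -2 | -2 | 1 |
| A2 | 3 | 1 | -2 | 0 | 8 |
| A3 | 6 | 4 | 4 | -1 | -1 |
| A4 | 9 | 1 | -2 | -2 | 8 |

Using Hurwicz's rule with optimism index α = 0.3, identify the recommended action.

A1: 0.3·4 + 0.7·(-2) = -0.2
A2: 0.3·8 + 0.7·(-2) = 1
A3: 0.3·6 + 0.7·(-1) = 1.1
A4: 0.3·9 + 0.7·(-2) = 1.3
Highest Hurwicz score = 1.3 → A4.

A4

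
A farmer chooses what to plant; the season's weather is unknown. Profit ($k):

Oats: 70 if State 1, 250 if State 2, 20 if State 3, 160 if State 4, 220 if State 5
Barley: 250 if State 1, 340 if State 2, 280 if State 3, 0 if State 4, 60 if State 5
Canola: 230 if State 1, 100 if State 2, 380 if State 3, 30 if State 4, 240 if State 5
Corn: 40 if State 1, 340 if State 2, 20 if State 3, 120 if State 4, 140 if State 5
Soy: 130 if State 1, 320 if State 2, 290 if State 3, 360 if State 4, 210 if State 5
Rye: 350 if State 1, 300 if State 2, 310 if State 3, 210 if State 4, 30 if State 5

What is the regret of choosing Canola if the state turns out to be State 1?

Best payoff under State 1 is 350.
Regret = 350 − 230 = 120.

120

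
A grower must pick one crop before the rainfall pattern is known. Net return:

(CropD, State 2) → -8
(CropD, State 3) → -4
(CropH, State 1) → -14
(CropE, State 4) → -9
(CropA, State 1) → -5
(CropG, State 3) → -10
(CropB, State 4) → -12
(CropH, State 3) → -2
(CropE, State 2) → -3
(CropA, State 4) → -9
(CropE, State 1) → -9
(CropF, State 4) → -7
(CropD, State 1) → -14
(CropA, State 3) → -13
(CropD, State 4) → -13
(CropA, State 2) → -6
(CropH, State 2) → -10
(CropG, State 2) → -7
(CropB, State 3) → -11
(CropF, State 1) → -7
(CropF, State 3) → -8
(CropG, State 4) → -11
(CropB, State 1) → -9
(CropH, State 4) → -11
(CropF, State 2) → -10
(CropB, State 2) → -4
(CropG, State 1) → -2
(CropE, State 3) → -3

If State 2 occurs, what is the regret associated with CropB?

1

Best payoff under State 2 is -3.
Regret = -3 − (-4) = 1.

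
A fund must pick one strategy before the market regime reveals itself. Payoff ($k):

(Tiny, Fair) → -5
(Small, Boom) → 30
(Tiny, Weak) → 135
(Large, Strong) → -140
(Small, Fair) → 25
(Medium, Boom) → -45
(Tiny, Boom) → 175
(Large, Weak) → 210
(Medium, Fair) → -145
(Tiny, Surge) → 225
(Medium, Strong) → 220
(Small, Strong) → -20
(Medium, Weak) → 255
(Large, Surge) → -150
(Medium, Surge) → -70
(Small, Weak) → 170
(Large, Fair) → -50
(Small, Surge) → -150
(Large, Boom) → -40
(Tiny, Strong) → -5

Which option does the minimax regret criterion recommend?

Column bests: Weak=255, Fair=25, Strong=220, Boom=175, Surge=225.
Tiny regrets: 120, 30, 225, 0, 0 → max 225
Small regrets: 85, 0, 240, 145, 375 → max 375
Medium regrets: 0, 170, 0, 220, 295 → max 295
Large regrets: 45, 75, 360, 215, 375 → max 375
Smallest max regret = 225 → Tiny.

Tiny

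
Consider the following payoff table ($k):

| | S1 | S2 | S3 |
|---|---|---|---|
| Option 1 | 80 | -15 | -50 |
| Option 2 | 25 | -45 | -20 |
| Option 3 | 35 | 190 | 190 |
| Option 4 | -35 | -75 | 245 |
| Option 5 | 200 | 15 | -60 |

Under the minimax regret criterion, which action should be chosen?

Option 3

Column bests: S1=200, S2=190, S3=245.
Option 1 regrets: 120, 205, 295 → max 295
Option 2 regrets: 175, 235, 265 → max 265
Option 3 regrets: 165, 0, 55 → max 165
Option 4 regrets: 235, 265, 0 → max 265
Option 5 regrets: 0, 175, 305 → max 305
Smallest max regret = 165 → Option 3.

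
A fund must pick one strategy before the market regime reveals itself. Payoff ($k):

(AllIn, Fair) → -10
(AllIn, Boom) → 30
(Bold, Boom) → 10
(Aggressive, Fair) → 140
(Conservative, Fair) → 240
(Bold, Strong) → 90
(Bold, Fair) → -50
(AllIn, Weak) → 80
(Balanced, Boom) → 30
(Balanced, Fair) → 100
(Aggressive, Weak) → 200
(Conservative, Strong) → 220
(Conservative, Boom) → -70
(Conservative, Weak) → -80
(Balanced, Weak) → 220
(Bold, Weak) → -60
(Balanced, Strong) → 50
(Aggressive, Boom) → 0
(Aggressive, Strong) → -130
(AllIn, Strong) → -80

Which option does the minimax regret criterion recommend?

Column bests: Weak=220, Fair=240, Strong=220, Boom=30.
Conservative regrets: 300, 0, 0, 100 → max 300
Balanced regrets: 0, 140, 170, 0 → max 170
Aggressive regrets: 20, 100, 350, 30 → max 350
Bold regrets: 280, 290, 130, 20 → max 290
AllIn regrets: 140, 250, 300, 0 → max 300
Smallest max regret = 170 → Balanced.

Balanced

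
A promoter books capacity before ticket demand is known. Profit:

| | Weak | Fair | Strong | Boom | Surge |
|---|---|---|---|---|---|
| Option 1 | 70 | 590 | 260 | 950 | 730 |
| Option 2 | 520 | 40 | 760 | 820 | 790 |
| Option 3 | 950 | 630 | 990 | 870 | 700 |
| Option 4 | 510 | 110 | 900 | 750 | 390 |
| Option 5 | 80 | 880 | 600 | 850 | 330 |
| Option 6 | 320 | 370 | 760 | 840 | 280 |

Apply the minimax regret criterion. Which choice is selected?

Option 3

Column bests: Weak=950, Fair=880, Strong=990, Boom=950, Surge=790.
Option 1 regrets: 880, 290, 730, 0, 60 → max 880
Option 2 regrets: 430, 840, 230, 130, 0 → max 840
Option 3 regrets: 0, 250, 0, 80, 90 → max 250
Option 4 regrets: 440, 770, 90, 200, 400 → max 770
Option 5 regrets: 870, 0, 390, 100, 460 → max 870
Option 6 regrets: 630, 510, 230, 110, 510 → max 630
Smallest max regret = 250 → Option 3.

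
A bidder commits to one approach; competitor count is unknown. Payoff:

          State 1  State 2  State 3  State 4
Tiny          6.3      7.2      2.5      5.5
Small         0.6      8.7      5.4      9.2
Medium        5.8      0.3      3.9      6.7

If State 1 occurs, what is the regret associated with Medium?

0.5

Best payoff under State 1 is 6.3.
Regret = 6.3 − 5.8 = 0.5.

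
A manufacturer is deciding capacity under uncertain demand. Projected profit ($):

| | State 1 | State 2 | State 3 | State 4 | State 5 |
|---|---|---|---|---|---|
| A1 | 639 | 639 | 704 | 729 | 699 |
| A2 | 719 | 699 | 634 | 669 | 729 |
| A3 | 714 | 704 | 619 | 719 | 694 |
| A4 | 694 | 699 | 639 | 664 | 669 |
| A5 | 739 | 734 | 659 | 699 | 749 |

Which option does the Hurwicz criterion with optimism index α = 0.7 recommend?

A1: 0.7·729 + 0.3·639 = 702
A2: 0.7·729 + 0.3·634 = 700.5
A3: 0.7·719 + 0.3·619 = 689
A4: 0.7·699 + 0.3·639 = 681
A5: 0.7·749 + 0.3·659 = 722
Highest Hurwicz score = 722 → A5.

A5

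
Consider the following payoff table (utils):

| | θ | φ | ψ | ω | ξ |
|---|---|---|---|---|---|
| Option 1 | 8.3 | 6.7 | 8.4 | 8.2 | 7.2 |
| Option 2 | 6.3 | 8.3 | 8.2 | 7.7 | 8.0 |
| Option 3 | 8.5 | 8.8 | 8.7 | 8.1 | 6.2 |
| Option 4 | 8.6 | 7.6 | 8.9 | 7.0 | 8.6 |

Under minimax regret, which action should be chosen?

Column bests: θ=8.6, φ=8.8, ψ=8.9, ω=8.2, ξ=8.6.
Option 1 regrets: 0.3, 2.1, 0.5, 0.0, 1.4 → max 2.1
Option 2 regrets: 2.3, 0.5, 0.7, 0.5, 0.6 → max 2.3
Option 3 regrets: 0.1, 0.0, 0.2, 0.1, 2.4 → max 2.4
Option 4 regrets: 0.0, 1.2, 0.0, 1.2, 0.0 → max 1.2
Smallest max regret = 1.2 → Option 4.

Option 4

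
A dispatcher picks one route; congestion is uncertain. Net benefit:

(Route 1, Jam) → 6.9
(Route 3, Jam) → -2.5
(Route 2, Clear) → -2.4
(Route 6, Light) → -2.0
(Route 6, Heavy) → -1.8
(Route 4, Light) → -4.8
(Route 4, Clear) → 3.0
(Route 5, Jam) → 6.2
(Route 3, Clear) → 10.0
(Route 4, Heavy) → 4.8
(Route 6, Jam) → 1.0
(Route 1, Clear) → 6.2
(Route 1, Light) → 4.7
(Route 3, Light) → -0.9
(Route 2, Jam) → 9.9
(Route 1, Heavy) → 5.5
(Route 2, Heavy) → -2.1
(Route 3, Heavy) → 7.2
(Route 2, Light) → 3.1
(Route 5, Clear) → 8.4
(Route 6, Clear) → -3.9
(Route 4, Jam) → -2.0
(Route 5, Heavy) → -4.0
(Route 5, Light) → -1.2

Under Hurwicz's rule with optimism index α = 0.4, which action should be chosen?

Route 1: 0.4·6.9 + 0.6·4.7 = 5.58
Route 2: 0.4·9.9 + 0.6·(-2.4) = 2.52
Route 3: 0.4·10.0 + 0.6·(-2.5) = 2.5
Route 4: 0.4·4.8 + 0.6·(-4.8) = -0.96
Route 5: 0.4·8.4 + 0.6·(-4.0) = 0.96
Route 6: 0.4·1.0 + 0.6·(-3.9) = -1.94
Highest Hurwicz score = 5.58 → Route 1.

Route 1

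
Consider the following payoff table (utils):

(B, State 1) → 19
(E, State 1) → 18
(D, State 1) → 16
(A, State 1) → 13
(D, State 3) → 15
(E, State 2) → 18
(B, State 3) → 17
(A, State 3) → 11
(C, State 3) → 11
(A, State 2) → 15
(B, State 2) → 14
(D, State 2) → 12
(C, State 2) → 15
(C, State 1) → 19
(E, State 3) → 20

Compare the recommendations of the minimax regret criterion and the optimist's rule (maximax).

minimax regret → E; maximax → E (agree)

Column bests: State 1=19, State 2=18, State 3=20.
A regrets: 6, 3, 9 → max 9
B regrets: 0, 4, 3 → max 4
C regrets: 0, 3, 9 → max 9
D regrets: 3, 6, 5 → max 6
E regrets: 1, 0, 0 → max 1
Smallest max regret = 1 → E.
Row maxima: A=15, B=19, C=19, D=16, E=20
Best best-case = 20 → E.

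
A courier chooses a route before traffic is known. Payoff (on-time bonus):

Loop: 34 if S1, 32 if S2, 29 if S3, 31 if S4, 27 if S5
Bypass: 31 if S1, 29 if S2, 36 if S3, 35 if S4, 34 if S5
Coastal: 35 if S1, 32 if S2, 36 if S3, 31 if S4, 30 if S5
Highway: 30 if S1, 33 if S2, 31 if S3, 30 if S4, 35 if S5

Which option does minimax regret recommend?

Bypass

Column bests: S1=35, S2=33, S3=36, S4=35, S5=35.
Loop regrets: 1, 1, 7, 4, 8 → max 8
Bypass regrets: 4, 4, 0, 0, 1 → max 4
Coastal regrets: 0, 1, 0, 4, 5 → max 5
Highway regrets: 5, 0, 5, 5, 0 → max 5
Smallest max regret = 4 → Bypass.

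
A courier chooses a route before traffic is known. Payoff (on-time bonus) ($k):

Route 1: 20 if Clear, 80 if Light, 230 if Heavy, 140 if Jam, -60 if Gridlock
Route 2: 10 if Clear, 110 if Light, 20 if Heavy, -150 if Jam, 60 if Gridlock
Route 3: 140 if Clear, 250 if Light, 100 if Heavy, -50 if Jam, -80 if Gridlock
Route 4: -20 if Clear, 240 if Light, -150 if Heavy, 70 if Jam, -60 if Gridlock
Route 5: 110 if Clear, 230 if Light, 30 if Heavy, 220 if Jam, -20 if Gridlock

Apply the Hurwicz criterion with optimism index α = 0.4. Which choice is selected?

Route 1: 0.4·230 + 0.6·(-60) = 56
Route 2: 0.4·110 + 0.6·(-150) = -46
Route 3: 0.4·250 + 0.6·(-80) = 52
Route 4: 0.4·240 + 0.6·(-150) = 6
Route 5: 0.4·230 + 0.6·(-20) = 80
Highest Hurwicz score = 80 → Route 5.

Route 5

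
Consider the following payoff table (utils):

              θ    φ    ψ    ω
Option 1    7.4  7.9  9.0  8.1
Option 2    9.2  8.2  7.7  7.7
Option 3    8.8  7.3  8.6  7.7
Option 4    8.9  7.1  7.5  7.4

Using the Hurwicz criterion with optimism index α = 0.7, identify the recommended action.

Option 1: 0.7·9.0 + 0.3·7.4 = 8.52
Option 2: 0.7·9.2 + 0.3·7.7 = 8.75
Option 3: 0.7·8.8 + 0.3·7.3 = 8.35
Option 4: 0.7·8.9 + 0.3·7.1 = 8.36
Highest Hurwicz score = 8.75 → Option 2.

Option 2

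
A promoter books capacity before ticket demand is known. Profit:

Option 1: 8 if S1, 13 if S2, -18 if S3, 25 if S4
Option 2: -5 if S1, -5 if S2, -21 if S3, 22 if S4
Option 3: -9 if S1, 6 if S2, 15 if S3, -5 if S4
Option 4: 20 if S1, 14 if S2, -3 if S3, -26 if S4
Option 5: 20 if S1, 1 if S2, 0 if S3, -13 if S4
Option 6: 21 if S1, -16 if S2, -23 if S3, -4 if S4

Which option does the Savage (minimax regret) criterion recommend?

Option 3

Column bests: S1=21, S2=14, S3=15, S4=25.
Option 1 regrets: 13, 1, 33, 0 → max 33
Option 2 regrets: 26, 19, 36, 3 → max 36
Option 3 regrets: 30, 8, 0, 30 → max 30
Option 4 regrets: 1, 0, 18, 51 → max 51
Option 5 regrets: 1, 13, 15, 38 → max 38
Option 6 regrets: 0, 30, 38, 29 → max 38
Smallest max regret = 30 → Option 3.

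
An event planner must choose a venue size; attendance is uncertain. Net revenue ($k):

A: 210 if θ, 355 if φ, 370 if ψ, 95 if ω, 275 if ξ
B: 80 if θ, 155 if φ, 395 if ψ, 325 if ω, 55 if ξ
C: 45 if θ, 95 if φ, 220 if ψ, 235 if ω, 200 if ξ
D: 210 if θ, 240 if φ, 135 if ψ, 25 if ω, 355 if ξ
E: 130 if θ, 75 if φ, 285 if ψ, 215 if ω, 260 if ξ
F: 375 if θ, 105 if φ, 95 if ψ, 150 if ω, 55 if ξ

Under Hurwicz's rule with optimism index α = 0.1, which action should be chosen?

A

A: 0.1·370 + 0.9·95 = 122.5
B: 0.1·395 + 0.9·55 = 89
C: 0.1·235 + 0.9·45 = 64
D: 0.1·355 + 0.9·25 = 58
E: 0.1·285 + 0.9·75 = 96
F: 0.1·375 + 0.9·55 = 87
Highest Hurwicz score = 122.5 → A.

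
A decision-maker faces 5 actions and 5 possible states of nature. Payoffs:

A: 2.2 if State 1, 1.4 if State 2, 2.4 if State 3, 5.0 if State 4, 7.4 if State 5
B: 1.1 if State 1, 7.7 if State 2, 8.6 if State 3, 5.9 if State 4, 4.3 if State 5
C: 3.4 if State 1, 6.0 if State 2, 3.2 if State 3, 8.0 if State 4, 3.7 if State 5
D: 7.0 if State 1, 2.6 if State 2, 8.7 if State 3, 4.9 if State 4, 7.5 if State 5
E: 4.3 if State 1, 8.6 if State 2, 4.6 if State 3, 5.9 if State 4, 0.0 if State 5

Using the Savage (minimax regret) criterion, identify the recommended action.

Column bests: State 1=7.0, State 2=8.6, State 3=8.7, State 4=8.0, State 5=7.5.
A regrets: 4.8, 7.2, 6.3, 3.0, 0.1 → max 7.2
B regrets: 5.9, 0.9, 0.1, 2.1, 3.2 → max 5.9
C regrets: 3.6, 2.6, 5.5, 0.0, 3.8 → max 5.5
D regrets: 0.0, 6.0, 0.0, 3.1, 0.0 → max 6.0
E regrets: 2.7, 0.0, 4.1, 2.1, 7.5 → max 7.5
Smallest max regret = 5.5 → C.

C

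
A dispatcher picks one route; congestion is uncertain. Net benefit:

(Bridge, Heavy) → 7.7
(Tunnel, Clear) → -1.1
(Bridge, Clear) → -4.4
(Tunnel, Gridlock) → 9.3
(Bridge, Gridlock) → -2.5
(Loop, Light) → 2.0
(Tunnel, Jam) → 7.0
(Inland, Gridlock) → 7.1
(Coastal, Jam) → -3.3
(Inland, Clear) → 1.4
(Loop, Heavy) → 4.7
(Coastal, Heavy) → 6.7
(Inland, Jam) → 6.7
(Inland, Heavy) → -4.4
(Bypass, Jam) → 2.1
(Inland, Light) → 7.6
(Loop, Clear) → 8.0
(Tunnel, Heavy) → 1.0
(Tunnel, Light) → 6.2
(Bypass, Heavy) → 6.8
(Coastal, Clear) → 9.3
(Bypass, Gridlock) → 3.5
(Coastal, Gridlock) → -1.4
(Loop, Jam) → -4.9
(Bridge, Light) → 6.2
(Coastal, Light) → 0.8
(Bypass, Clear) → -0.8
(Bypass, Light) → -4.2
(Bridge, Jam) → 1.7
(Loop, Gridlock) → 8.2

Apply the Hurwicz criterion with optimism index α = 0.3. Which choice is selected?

Tunnel

Bridge: 0.3·7.7 + 0.7·(-4.4) = -0.77
Tunnel: 0.3·9.3 + 0.7·(-1.1) = 2.02
Inland: 0.3·7.6 + 0.7·(-4.4) = -0.8
Coastal: 0.3·9.3 + 0.7·(-3.3) = 0.48
Bypass: 0.3·6.8 + 0.7·(-4.2) = -0.9
Loop: 0.3·8.2 + 0.7·(-4.9) = -0.97
Highest Hurwicz score = 2.02 → Tunnel.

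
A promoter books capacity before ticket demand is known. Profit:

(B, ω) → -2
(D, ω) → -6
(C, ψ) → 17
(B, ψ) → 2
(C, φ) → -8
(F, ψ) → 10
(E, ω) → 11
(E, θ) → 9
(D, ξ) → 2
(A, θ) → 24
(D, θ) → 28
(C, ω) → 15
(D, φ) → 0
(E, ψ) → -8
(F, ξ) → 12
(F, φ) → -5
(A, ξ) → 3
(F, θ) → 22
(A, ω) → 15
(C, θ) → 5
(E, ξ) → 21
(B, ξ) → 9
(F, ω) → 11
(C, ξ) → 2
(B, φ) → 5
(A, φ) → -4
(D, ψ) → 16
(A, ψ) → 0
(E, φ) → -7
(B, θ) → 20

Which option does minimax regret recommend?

F

Column bests: θ=28, φ=5, ψ=17, ω=15, ξ=21.
A regrets: 4, 9, 17, 0, 18 → max 18
B regrets: 8, 0, 15, 17, 12 → max 17
C regrets: 23, 13, 0, 0, 19 → max 23
D regrets: 0, 5, 1, 21, 19 → max 21
E regrets: 19, 12, 25, 4, 0 → max 25
F regrets: 6, 10, 7, 4, 9 → max 10
Smallest max regret = 10 → F.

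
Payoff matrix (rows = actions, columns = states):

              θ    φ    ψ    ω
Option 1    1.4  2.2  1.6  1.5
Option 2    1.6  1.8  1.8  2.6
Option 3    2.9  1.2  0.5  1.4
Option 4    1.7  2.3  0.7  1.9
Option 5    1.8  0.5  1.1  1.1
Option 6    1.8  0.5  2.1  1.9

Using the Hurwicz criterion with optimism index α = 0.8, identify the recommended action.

Option 3

Option 1: 0.8·2.2 + 0.2·1.4 = 2.04
Option 2: 0.8·2.6 + 0.2·1.6 = 2.4
Option 3: 0.8·2.9 + 0.2·0.5 = 2.42
Option 4: 0.8·2.3 + 0.2·0.7 = 1.98
Option 5: 0.8·1.8 + 0.2·0.5 = 1.54
Option 6: 0.8·2.1 + 0.2·0.5 = 1.78
Highest Hurwicz score = 2.42 → Option 3.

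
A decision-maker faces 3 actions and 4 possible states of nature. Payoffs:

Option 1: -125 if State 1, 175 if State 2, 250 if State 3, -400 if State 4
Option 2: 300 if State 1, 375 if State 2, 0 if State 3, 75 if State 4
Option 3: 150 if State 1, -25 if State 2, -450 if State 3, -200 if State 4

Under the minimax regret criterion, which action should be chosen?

Option 2

Column bests: State 1=300, State 2=375, State 3=250, State 4=75.
Option 1 regrets: 425, 200, 0, 475 → max 475
Option 2 regrets: 0, 0, 250, 0 → max 250
Option 3 regrets: 150, 400, 700, 275 → max 700
Smallest max regret = 250 → Option 2.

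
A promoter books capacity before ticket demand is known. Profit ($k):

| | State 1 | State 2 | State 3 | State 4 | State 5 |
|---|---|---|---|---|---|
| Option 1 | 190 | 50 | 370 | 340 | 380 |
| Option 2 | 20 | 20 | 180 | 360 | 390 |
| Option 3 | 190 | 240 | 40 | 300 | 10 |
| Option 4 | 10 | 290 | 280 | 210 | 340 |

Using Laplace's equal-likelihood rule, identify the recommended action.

Option 1

Row averages: Option 1=266, Option 2=194, Option 3=156, Option 4=226
Highest average = 266 → Option 1.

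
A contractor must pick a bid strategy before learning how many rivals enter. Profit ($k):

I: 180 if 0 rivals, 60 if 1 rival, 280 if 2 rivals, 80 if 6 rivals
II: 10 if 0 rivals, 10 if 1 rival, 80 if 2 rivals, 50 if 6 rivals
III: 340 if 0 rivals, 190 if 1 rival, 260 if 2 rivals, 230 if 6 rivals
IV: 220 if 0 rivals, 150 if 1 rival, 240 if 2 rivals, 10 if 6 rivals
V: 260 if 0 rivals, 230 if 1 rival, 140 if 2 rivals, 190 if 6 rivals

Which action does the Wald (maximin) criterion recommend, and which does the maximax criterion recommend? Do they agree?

maximin → III; maximax → III (agree)

Row minima: I=60, II=10, III=190, IV=10, V=140
Best worst-case = 190 → III.
Row maxima: I=280, II=80, III=340, IV=240, V=260
Best best-case = 340 → III.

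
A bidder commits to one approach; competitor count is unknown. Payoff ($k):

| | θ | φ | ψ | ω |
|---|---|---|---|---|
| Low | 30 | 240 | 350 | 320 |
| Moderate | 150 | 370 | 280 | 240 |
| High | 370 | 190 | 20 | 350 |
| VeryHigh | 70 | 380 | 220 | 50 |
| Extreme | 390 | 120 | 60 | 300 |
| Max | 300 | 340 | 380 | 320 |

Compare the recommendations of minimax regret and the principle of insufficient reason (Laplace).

minimax regret → Max; laplace → Max (agree)

Column bests: θ=390, φ=380, ψ=380, ω=350.
Low regrets: 360, 140, 30, 30 → max 360
Moderate regrets: 240, 10, 100, 110 → max 240
High regrets: 20, 190, 360, 0 → max 360
VeryHigh regrets: 320, 0, 160, 300 → max 320
Extreme regrets: 0, 260, 320, 50 → max 320
Max regrets: 90, 40, 0, 30 → max 90
Smallest max regret = 90 → Max.
Row averages: Low=235, Moderate=260, High=232.5, VeryHigh=180, Extreme=217.5, Max=335
Highest average = 335 → Max.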